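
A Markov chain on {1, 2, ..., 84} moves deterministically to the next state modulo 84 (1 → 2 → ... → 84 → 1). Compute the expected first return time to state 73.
E[T_73 | X_0 = 73] = 84

The chain cycles deterministically, so starting at state 73 it returns in exactly 84 steps. Equivalently, the stationary distribution is uniform π_j = 1/84 for every state j, so by Kac's formula E[T_73] = 1/π_73 = 84.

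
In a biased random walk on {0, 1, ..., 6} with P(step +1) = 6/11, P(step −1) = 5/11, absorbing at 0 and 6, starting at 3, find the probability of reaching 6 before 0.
P(hit 6 before 0) = (1 − (5/6)^3) / (1 − (5/6)^6) = 216/341

Let u_k denote P(reach 6 before 0 | start at k). Boundary: u_0 = 0, u_6 = 1. Recurrence: u_k = 6/11·u_{k+1} + 5/11·u_{k-1} for 1 ≤ k ≤ 5. Try u_k = A + B·r^k with r = q/p = (5/11)/(6/11) = 5/6. Substitution satisfies the recurrence; boundary conditions give:
  u_k = (1 − r^k) / (1 − r^N) = (1 − (5/6)^3) / (1 − (5/6)^6) = 216/341.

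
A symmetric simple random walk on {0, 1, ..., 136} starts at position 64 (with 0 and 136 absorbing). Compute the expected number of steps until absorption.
E[τ | X_0 = 64] = 4608

Let v_k = E[τ | X_0 = k]. Boundary: v_0 = v_136 = 0. Recurrence: v_k = 1 + (v_{k-1} + v_{k+1})/2 for 1 ≤ k ≤ 135. The particular solution to v_k − (v_{k-1} + v_{k+1})/2 = 1 is v_k = −k^2. Adding homogeneous solution A + B k and matching boundaries gives v_k = k (136 − k). Substituting k = 64: v_64 = 64 · 72 = 4608.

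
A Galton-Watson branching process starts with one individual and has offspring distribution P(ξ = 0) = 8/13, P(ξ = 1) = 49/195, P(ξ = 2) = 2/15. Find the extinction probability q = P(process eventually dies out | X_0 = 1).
q = 1

Mean offspring μ = 0·8/13 + 1·49/195 + 2·2/15 = 101/195 ≤ 1. For μ ≤ 1 with offspring not concentrated at 1, the Galton-Watson process goes extinct almost surely, so q = 1.
(Algebraic check: The pgf is f(s) = 8/13 + 49/195·s + 2/15·s². The extinction probability q is the smallest fixed point of f in [0, 1]. Setting s = f(s):
  2/15·s² + (49/195 − 1)·s + 8/13 = 0
  2/15·s² − (8/13 + 2/15)·s + 8/13 = 0
which factors as (s − 1)·(2/15·s − 8/13) = 0, giving roots s = 1 and s = (8/13)/(2/15) = 60/13. Since 60/13 ≥ 1, the smallest root in [0, 1] is s = 1.)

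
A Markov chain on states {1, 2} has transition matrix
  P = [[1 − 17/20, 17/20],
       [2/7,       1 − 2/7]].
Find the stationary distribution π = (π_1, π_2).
π_1 = 40/159, π_2 = 119/159

Solve πP = π with π_1 + π_2 = 1. From πP = π: π_1 · (1 − 17/20) + π_2 · 2/7 = π_1 ⇒ π_2 · 2/7 = π_1 · 17/20 ⇒ π_2/π_1 = (17/20)/(2/7) = 119/40. Together with π_1 + π_2 = 1:
  π_1 = (2/7)/(17/20 + 2/7) = (2/7)/(159/140) = 40/159,
  π_2 = (17/20)/(17/20 + 2/7) = (17/20)/(159/140) = 119/159.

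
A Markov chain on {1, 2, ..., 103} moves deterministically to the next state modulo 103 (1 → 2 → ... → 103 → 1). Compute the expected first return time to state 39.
E[T_39 | X_0 = 39] = 103

The chain cycles deterministically, so starting at state 39 it returns in exactly 103 steps. Equivalently, the stationary distribution is uniform π_j = 1/103 for every state j, so by Kac's formula E[T_39] = 1/π_39 = 103.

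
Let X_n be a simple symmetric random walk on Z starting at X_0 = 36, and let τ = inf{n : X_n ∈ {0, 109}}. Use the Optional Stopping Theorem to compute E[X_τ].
E[X_τ] = 36

X_n is a martingale and τ is a bounded-mean stopping time (indeed τ is finite a.s. with bounded expectation since the walk is in a bounded region). By the OST, E[X_τ] = E[X_0] = 36. Equivalently: E[X_τ] = 109 · P(hit 109 first) + 0 · P(hit 0 first) = 109 · (36/109) = 36.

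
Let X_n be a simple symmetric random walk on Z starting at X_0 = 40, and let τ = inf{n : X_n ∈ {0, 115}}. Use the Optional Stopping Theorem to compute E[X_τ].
E[X_τ] = 40

X_n is a martingale and τ is a bounded-mean stopping time (indeed τ is finite a.s. with bounded expectation since the walk is in a bounded region). By the OST, E[X_τ] = E[X_0] = 40. Equivalently: E[X_τ] = 115 · P(hit 115 first) + 0 · P(hit 0 first) = 115 · (40/115) = 40.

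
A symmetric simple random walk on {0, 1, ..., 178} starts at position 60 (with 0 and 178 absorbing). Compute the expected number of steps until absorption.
E[τ | X_0 = 60] = 7080

Let v_k = E[τ | X_0 = k]. Boundary: v_0 = v_178 = 0. Recurrence: v_k = 1 + (v_{k-1} + v_{k+1})/2 for 1 ≤ k ≤ 177. The particular solution to v_k − (v_{k-1} + v_{k+1})/2 = 1 is v_k = −k^2. Adding homogeneous solution A + B k and matching boundaries gives v_k = k (178 − k). Substituting k = 60: v_60 = 60 · 118 = 7080.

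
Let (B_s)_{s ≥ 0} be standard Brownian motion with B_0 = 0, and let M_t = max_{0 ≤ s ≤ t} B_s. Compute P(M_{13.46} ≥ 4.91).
P(M_{13.46} ≥ 4.91) = 2·P(B_{13.46} ≥ 4.91) = 2(1 − Φ(4.91/√13.46)) ≈ 0.1808

By the reflection principle for Brownian motion, P(M_t ≥ a) = 2 · P(B_t ≥ a) for a ≥ 0. Since B_t ~ N(0, t), P(B_t ≥ 4.91) = 1 − Φ(4.91/√t) = 1 − Φ(4.91/√13.46) = 1 − Φ(1.3383). So
  P(M_{13.46} ≥ 4.91) = 2(1 − Φ(1.3383)) ≈ 0.1808.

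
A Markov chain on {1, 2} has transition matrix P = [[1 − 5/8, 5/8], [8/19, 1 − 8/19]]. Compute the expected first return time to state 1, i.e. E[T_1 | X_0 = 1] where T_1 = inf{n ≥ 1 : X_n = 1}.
E[T_1 | X_0 = 1] = 1/π_1 = 159/64

For an irreducible recurrent Markov chain with stationary distribution π, E[T_i | X_0 = i] = 1/π_i (Kac's formula). Here π_1 = (8/19)/(5/8 + 8/19) = (8/19)/(159/152) = 64/159, so E[T_1 | X_0 = 1] = 1/π_1 = (5/8 + 8/19)/(8/19) = (159/152)/(8/19) = 159/64.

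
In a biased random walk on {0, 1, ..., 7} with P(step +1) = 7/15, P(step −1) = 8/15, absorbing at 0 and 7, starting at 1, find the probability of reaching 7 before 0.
P(hit 7 before 0) = (1 − (8/7)^1) / (1 − (8/7)^7) = 117649/1273609

Let u_k denote P(reach 7 before 0 | start at k). Boundary: u_0 = 0, u_7 = 1. Recurrence: u_k = 7/15·u_{k+1} + 8/15·u_{k-1} for 1 ≤ k ≤ 6. Try u_k = A + B·r^k with r = q/p = (8/15)/(7/15) = 8/7. Substitution satisfies the recurrence; boundary conditions give:
  u_k = (1 − r^k) / (1 − r^N) = (1 − (8/7)^1) / (1 − (8/7)^7) = 117649/1273609.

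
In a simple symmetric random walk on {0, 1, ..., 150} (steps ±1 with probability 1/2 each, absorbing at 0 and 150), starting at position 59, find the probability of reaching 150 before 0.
P(hit 150 before 0) = 59/150

Let u_k = P(hit 150 before 0 | start at k). Then u_0 = 0, u_150 = 1, and u_k = u_{k-1}/2 + u_{k+1}/2 for 1 ≤ k ≤ 149. This harmonic recurrence is solved by u_k = k/150, giving u_59 = 59/150.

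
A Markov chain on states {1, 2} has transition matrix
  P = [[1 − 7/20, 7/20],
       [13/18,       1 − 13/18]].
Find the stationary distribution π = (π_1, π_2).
π_1 = 130/193, π_2 = 63/193

Solve πP = π with π_1 + π_2 = 1. From πP = π: π_1 · (1 − 7/20) + π_2 · 13/18 = π_1 ⇒ π_2 · 13/18 = π_1 · 7/20 ⇒ π_2/π_1 = (7/20)/(13/18) = 63/130. Together with π_1 + π_2 = 1:
  π_1 = (13/18)/(7/20 + 13/18) = (13/18)/(193/180) = 130/193,
  π_2 = (7/20)/(7/20 + 13/18) = (7/20)/(193/180) = 63/193.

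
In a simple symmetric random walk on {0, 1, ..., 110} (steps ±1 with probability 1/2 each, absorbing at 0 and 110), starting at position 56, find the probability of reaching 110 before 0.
P(hit 110 before 0) = 56/110 = 28/55

Let u_k = P(hit 110 before 0 | start at k). Then u_0 = 0, u_110 = 1, and u_k = u_{k-1}/2 + u_{k+1}/2 for 1 ≤ k ≤ 109. This harmonic recurrence is solved by u_k = k/110, giving u_56 = 56/110 = 28/55.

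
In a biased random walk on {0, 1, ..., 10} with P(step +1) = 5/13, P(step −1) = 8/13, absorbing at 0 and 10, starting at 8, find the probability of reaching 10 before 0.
P(hit 10 before 0) = (1 − (8/5)^8) / (1 − (8/5)^10) = 10504225/27281441

Let u_k denote P(reach 10 before 0 | start at k). Boundary: u_0 = 0, u_10 = 1. Recurrence: u_k = 5/13·u_{k+1} + 8/13·u_{k-1} for 1 ≤ k ≤ 9. Try u_k = A + B·r^k with r = q/p = (8/13)/(5/13) = 8/5. Substitution satisfies the recurrence; boundary conditions give:
  u_k = (1 − r^k) / (1 − r^N) = (1 − (8/5)^8) / (1 − (8/5)^10) = 10504225/27281441.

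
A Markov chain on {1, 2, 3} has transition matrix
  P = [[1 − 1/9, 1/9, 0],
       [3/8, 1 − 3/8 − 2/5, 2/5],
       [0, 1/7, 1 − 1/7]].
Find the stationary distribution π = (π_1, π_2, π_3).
π = (135/287, 40/287, 16/41)

This is a birth-death chain on three states, which satisfies detailed balance: π_1 · P_{12} = π_2 · P_{21} and π_2 · P_{23} = π_3 · P_{32}.
From π_1 · 1/9 = π_2 · 3/8: π_2/π_1 = (1/9)/(3/8) = 8/27.
From π_2 · 2/5 = π_3 · 1/7: π_3/π_2 = (2/5)/(1/7) = 14/5.
Take π_1 proportional to 1; then unnormalized π = (1, 8/27, 112/135). Normalize by dividing by the sum 287/135:
  π = (135/287, 40/287, 16/41).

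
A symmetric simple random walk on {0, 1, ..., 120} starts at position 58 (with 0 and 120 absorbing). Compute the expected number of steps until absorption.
E[τ | X_0 = 58] = 3596

Let v_k = E[τ | X_0 = k]. Boundary: v_0 = v_120 = 0. Recurrence: v_k = 1 + (v_{k-1} + v_{k+1})/2 for 1 ≤ k ≤ 119. The particular solution to v_k − (v_{k-1} + v_{k+1})/2 = 1 is v_k = −k^2. Adding homogeneous solution A + B k and matching boundaries gives v_k = k (120 − k). Substituting k = 58: v_58 = 58 · 62 = 3596.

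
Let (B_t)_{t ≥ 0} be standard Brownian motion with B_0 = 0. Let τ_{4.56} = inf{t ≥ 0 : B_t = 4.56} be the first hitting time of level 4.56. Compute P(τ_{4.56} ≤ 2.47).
P(τ_{4.56} ≤ 2.47) = 2(1 − Φ(4.56/√2.47)) = 2(1 − Φ(2.9015)) ≈ 0.0037

By the reflection principle for standard BM, P(τ_b ≤ t) = 2 · P(B_t ≥ b). Since B_t ~ N(0, t), P(B_t ≥ 4.56) = 1 − Φ(4.56/√t) = 1 − Φ(4.56/√2.47) = 1 − Φ(2.9015) ≈ 0.00186. Doubling: P(τ_{4.56} ≤ 2.47) ≈ 2 · 0.00186 = 0.00372 ≈ 0.0037.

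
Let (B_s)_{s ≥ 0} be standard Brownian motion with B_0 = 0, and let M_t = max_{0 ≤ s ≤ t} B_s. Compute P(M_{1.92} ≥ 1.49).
P(M_{1.92} ≥ 1.49) = 2·P(B_{1.92} ≥ 1.49) = 2(1 − Φ(1.49/√1.92)) ≈ 0.2822

By the reflection principle for Brownian motion, P(M_t ≥ a) = 2 · P(B_t ≥ a) for a ≥ 0. Since B_t ~ N(0, t), P(B_t ≥ 1.49) = 1 − Φ(1.49/√t) = 1 − Φ(1.49/√1.92) = 1 − Φ(1.0753). So
  P(M_{1.92} ≥ 1.49) = 2(1 − Φ(1.0753)) ≈ 0.2822.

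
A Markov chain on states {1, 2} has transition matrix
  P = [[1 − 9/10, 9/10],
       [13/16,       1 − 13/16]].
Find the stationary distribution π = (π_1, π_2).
π_1 = 65/137, π_2 = 72/137

Solve πP = π with π_1 + π_2 = 1. From πP = π: π_1 · (1 − 9/10) + π_2 · 13/16 = π_1 ⇒ π_2 · 13/16 = π_1 · 9/10 ⇒ π_2/π_1 = (9/10)/(13/16) = 72/65. Together with π_1 + π_2 = 1:
  π_1 = (13/16)/(9/10 + 13/16) = (13/16)/(137/80) = 65/137,
  π_2 = (9/10)/(9/10 + 13/16) = (9/10)/(137/80) = 72/137.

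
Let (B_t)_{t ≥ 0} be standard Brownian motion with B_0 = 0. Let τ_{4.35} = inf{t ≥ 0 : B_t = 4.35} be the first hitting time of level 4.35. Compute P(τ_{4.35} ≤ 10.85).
P(τ_{4.35} ≤ 10.85) = 2(1 − Φ(4.35/√10.85)) = 2(1 − Φ(1.3206)) ≈ 0.1866

By the reflection principle for standard BM, P(τ_b ≤ t) = 2 · P(B_t ≥ b). Since B_t ~ N(0, t), P(B_t ≥ 4.35) = 1 − Φ(4.35/√t) = 1 − Φ(4.35/√10.85) = 1 − Φ(1.3206) ≈ 0.09332. Doubling: P(τ_{4.35} ≤ 10.85) ≈ 2 · 0.09332 = 0.18664 ≈ 0.1866.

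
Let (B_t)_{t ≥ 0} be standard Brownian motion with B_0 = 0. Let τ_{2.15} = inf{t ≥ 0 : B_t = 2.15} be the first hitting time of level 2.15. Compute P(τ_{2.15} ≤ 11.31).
P(τ_{2.15} ≤ 11.31) = 2(1 − Φ(2.15/√11.31)) = 2(1 − Φ(0.6393)) ≈ 0.5226

By the reflection principle for standard BM, P(τ_b ≤ t) = 2 · P(B_t ≥ b). Since B_t ~ N(0, t), P(B_t ≥ 2.15) = 1 − Φ(2.15/√t) = 1 − Φ(2.15/√11.31) = 1 − Φ(0.6393) ≈ 0.26131. Doubling: P(τ_{2.15} ≤ 11.31) ≈ 2 · 0.26131 = 0.52262 ≈ 0.5226.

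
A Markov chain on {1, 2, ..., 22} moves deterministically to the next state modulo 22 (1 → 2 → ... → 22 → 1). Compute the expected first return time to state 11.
E[T_11 | X_0 = 11] = 22

The chain cycles deterministically, so starting at state 11 it returns in exactly 22 steps. Equivalently, the stationary distribution is uniform π_j = 1/22 for every state j, so by Kac's formula E[T_11] = 1/π_11 = 22.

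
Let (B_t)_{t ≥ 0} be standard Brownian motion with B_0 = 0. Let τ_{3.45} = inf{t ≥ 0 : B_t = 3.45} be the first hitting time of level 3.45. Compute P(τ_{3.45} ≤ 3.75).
P(τ_{3.45} ≤ 3.75) = 2(1 − Φ(3.45/√3.75)) = 2(1 − Φ(1.7816)) ≈ 0.0748

By the reflection principle for standard BM, P(τ_b ≤ t) = 2 · P(B_t ≥ b). Since B_t ~ N(0, t), P(B_t ≥ 3.45) = 1 − Φ(3.45/√t) = 1 − Φ(3.45/√3.75) = 1 − Φ(1.7816) ≈ 0.03741. Doubling: P(τ_{3.45} ≤ 3.75) ≈ 2 · 0.03741 = 0.07482 ≈ 0.0748.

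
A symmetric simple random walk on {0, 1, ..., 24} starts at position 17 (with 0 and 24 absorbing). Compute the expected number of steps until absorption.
E[τ | X_0 = 17] = 119

Let v_k = E[τ | X_0 = k]. Boundary: v_0 = v_24 = 0. Recurrence: v_k = 1 + (v_{k-1} + v_{k+1})/2 for 1 ≤ k ≤ 23. The particular solution to v_k − (v_{k-1} + v_{k+1})/2 = 1 is v_k = −k^2. Adding homogeneous solution A + B k and matching boundaries gives v_k = k (24 − k). Substituting k = 17: v_17 = 17 · 7 = 119.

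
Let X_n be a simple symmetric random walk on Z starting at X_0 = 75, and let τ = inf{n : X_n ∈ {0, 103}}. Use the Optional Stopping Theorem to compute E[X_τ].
E[X_τ] = 75

X_n is a martingale and τ is a bounded-mean stopping time (indeed τ is finite a.s. with bounded expectation since the walk is in a bounded region). By the OST, E[X_τ] = E[X_0] = 75. Equivalently: E[X_τ] = 103 · P(hit 103 first) + 0 · P(hit 0 first) = 103 · (75/103) = 75.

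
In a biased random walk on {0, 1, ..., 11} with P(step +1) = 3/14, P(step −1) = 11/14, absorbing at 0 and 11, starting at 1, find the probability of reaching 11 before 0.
P(hit 11 before 0) = (1 − (11/3)^1) / (1 − (11/3)^11) = 59049/35663936683

Let u_k denote P(reach 11 before 0 | start at k). Boundary: u_0 = 0, u_11 = 1. Recurrence: u_k = 3/14·u_{k+1} + 11/14·u_{k-1} for 1 ≤ k ≤ 10. Try u_k = A + B·r^k with r = q/p = (11/14)/(3/14) = 11/3. Substitution satisfies the recurrence; boundary conditions give:
  u_k = (1 − r^k) / (1 − r^N) = (1 − (11/3)^1) / (1 − (11/3)^11) = 59049/35663936683.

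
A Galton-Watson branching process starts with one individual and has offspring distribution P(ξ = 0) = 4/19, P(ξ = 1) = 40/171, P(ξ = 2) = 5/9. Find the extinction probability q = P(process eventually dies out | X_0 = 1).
q = 36/95

The pgf is f(s) = 4/19 + 40/171·s + 5/9·s². The extinction probability q is the smallest fixed point of f in [0, 1]. Setting s = f(s):
  5/9·s² + (40/171 − 1)·s + 4/19 = 0
  5/9·s² − (4/19 + 5/9)·s + 4/19 = 0
which factors as (s − 1)·(5/9·s − 4/19) = 0, giving roots s = 1 and s = (4/19)/(5/9) = 36/95.
Mean offspring μ = 40/171 + 2·5/9 = 230/171 > 1 (supercritical), so q < 1. The extinction probability is the smaller root: q = (4/19)/(5/9) = 36/95.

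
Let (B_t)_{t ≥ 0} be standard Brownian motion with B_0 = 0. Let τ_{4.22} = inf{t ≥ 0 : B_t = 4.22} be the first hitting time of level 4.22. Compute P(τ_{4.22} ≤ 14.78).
P(τ_{4.22} ≤ 14.78) = 2(1 − Φ(4.22/√14.78)) = 2(1 − Φ(1.0977)) ≈ 0.2723

By the reflection principle for standard BM, P(τ_b ≤ t) = 2 · P(B_t ≥ b). Since B_t ~ N(0, t), P(B_t ≥ 4.22) = 1 − Φ(4.22/√t) = 1 − Φ(4.22/√14.78) = 1 − Φ(1.0977) ≈ 0.13617. Doubling: P(τ_{4.22} ≤ 14.78) ≈ 2 · 0.13617 = 0.27234 ≈ 0.2723.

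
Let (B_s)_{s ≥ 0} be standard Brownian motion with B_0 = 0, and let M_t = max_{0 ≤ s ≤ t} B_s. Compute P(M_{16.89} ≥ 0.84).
P(M_{16.89} ≥ 0.84) = 2·P(B_{16.89} ≥ 0.84) = 2(1 − Φ(0.84/√16.89)) ≈ 0.8380

By the reflection principle for Brownian motion, P(M_t ≥ a) = 2 · P(B_t ≥ a) for a ≥ 0. Since B_t ~ N(0, t), P(B_t ≥ 0.84) = 1 − Φ(0.84/√t) = 1 − Φ(0.84/√16.89) = 1 − Φ(0.2044). So
  P(M_{16.89} ≥ 0.84) = 2(1 − Φ(0.2044)) ≈ 0.8380.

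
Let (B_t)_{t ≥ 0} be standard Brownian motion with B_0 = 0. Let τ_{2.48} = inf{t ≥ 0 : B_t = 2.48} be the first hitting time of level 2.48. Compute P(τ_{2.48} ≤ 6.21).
P(τ_{2.48} ≤ 6.21) = 2(1 − Φ(2.48/√6.21)) = 2(1 − Φ(0.9952)) ≈ 0.3196

By the reflection principle for standard BM, P(τ_b ≤ t) = 2 · P(B_t ≥ b). Since B_t ~ N(0, t), P(B_t ≥ 2.48) = 1 − Φ(2.48/√t) = 1 − Φ(2.48/√6.21) = 1 − Φ(0.9952) ≈ 0.15982. Doubling: P(τ_{2.48} ≤ 6.21) ≈ 2 · 0.15982 = 0.31964 ≈ 0.3196.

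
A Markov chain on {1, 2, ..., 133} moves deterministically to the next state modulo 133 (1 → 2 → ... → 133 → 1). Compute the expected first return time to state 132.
E[T_132 | X_0 = 132] = 133

The chain cycles deterministically, so starting at state 132 it returns in exactly 133 steps. Equivalently, the stationary distribution is uniform π_j = 1/133 for every state j, so by Kac's formula E[T_132] = 1/π_132 = 133.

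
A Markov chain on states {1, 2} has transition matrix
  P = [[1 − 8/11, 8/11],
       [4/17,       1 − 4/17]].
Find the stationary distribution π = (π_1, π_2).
π_1 = 11/45, π_2 = 34/45

Solve πP = π with π_1 + π_2 = 1. From πP = π: π_1 · (1 − 8/11) + π_2 · 4/17 = π_1 ⇒ π_2 · 4/17 = π_1 · 8/11 ⇒ π_2/π_1 = (8/11)/(4/17) = 34/11. Together with π_1 + π_2 = 1:
  π_1 = (4/17)/(8/11 + 4/17) = (4/17)/(180/187) = 11/45,
  π_2 = (8/11)/(8/11 + 4/17) = (8/11)/(180/187) = 34/45.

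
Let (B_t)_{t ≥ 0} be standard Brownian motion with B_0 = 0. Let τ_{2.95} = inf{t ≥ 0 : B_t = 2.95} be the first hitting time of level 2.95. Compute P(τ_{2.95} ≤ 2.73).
P(τ_{2.95} ≤ 2.73) = 2(1 − Φ(2.95/√2.73)) = 2(1 − Φ(1.7854)) ≈ 0.0742

By the reflection principle for standard BM, P(τ_b ≤ t) = 2 · P(B_t ≥ b). Since B_t ~ N(0, t), P(B_t ≥ 2.95) = 1 − Φ(2.95/√t) = 1 − Φ(2.95/√2.73) = 1 − Φ(1.7854) ≈ 0.03710. Doubling: P(τ_{2.95} ≤ 2.73) ≈ 2 · 0.03710 = 0.07420 ≈ 0.0742.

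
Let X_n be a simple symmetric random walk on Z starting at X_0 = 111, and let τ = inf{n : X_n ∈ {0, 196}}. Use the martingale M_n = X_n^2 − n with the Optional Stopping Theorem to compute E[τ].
E[τ] = 9435

M_n = X_n^2 − n is a martingale (since E[X_{n+1}^2 | F_n] = X_n^2 + 1). By OST (τ has finite mean in a bounded region), E[M_τ] = E[M_0] = X_0^2 − 0 = 111^2 = 12321. Also E[M_τ] = E[X_τ^2] − E[τ]. The walk exits at 0 or 196, with P(hit 196 first) = 111/196, so E[X_τ^2] = 196^2 · 111/196 + 0 = 21756. Thus E[τ] = E[X_τ^2] − E[M_τ] = 21756 − 12321 = 9435 = 111(196 − 111) = 9435.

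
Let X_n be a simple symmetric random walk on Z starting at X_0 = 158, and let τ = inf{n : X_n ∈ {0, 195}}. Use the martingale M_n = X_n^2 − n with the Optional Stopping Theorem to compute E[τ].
E[τ] = 5846

M_n = X_n^2 − n is a martingale (since E[X_{n+1}^2 | F_n] = X_n^2 + 1). By OST (τ has finite mean in a bounded region), E[M_τ] = E[M_0] = X_0^2 − 0 = 158^2 = 24964. Also E[M_τ] = E[X_τ^2] − E[τ]. The walk exits at 0 or 195, with P(hit 195 first) = 158/195, so E[X_τ^2] = 195^2 · 158/195 + 0 = 30810. Thus E[τ] = E[X_τ^2] − E[M_τ] = 30810 − 24964 = 5846 = 158(195 − 158) = 5846.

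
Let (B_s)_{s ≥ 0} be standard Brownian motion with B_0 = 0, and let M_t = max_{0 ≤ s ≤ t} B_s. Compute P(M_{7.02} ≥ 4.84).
P(M_{7.02} ≥ 4.84) = 2·P(B_{7.02} ≥ 4.84) = 2(1 − Φ(4.84/√7.02)) ≈ 0.0677

By the reflection principle for Brownian motion, P(M_t ≥ a) = 2 · P(B_t ≥ a) for a ≥ 0. Since B_t ~ N(0, t), P(B_t ≥ 4.84) = 1 − Φ(4.84/√t) = 1 − Φ(4.84/√7.02) = 1 − Φ(1.8267). So
  P(M_{7.02} ≥ 4.84) = 2(1 − Φ(1.8267)) ≈ 0.0677.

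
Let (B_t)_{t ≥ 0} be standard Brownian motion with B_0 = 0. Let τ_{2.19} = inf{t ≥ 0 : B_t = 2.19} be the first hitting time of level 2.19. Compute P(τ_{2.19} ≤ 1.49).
P(τ_{2.19} ≤ 1.49) = 2(1 − Φ(2.19/√1.49)) = 2(1 − Φ(1.7941)) ≈ 0.0728

By the reflection principle for standard BM, P(τ_b ≤ t) = 2 · P(B_t ≥ b). Since B_t ~ N(0, t), P(B_t ≥ 2.19) = 1 − Φ(2.19/√t) = 1 − Φ(2.19/√1.49) = 1 − Φ(1.7941) ≈ 0.03640. Doubling: P(τ_{2.19} ≤ 1.49) ≈ 2 · 0.03640 = 0.07280 ≈ 0.0728.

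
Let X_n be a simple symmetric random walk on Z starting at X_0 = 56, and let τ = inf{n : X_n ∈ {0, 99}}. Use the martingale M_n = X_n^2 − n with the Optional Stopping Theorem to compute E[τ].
E[τ] = 2408

M_n = X_n^2 − n is a martingale (since E[X_{n+1}^2 | F_n] = X_n^2 + 1). By OST (τ has finite mean in a bounded region), E[M_τ] = E[M_0] = X_0^2 − 0 = 56^2 = 3136. Also E[M_τ] = E[X_τ^2] − E[τ]. The walk exits at 0 or 99, with P(hit 99 first) = 56/99, so E[X_τ^2] = 99^2 · 56/99 + 0 = 5544. Thus E[τ] = E[X_τ^2] − E[M_τ] = 5544 − 3136 = 2408 = 56(99 − 56) = 2408.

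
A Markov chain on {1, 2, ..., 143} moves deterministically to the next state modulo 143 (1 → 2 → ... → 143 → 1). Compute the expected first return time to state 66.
E[T_66 | X_0 = 66] = 143

The chain cycles deterministically, so starting at state 66 it returns in exactly 143 steps. Equivalently, the stationary distribution is uniform π_j = 1/143 for every state j, so by Kac's formula E[T_66] = 1/π_66 = 143.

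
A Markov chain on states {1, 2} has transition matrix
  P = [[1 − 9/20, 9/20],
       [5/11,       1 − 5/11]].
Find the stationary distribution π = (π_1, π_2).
π_1 = 100/199, π_2 = 99/199

Solve πP = π with π_1 + π_2 = 1. From πP = π: π_1 · (1 − 9/20) + π_2 · 5/11 = π_1 ⇒ π_2 · 5/11 = π_1 · 9/20 ⇒ π_2/π_1 = (9/20)/(5/11) = 99/100. Together with π_1 + π_2 = 1:
  π_1 = (5/11)/(9/20 + 5/11) = (5/11)/(199/220) = 100/199,
  π_2 = (9/20)/(9/20 + 5/11) = (9/20)/(199/220) = 99/199.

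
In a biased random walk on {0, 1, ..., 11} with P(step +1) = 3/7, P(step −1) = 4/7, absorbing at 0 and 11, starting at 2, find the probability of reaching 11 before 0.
P(hit 11 before 0) = (1 − (4/3)^2) / (1 − (4/3)^11) = 137781/4017157

Let u_k denote P(reach 11 before 0 | start at k). Boundary: u_0 = 0, u_11 = 1. Recurrence: u_k = 3/7·u_{k+1} + 4/7·u_{k-1} for 1 ≤ k ≤ 10. Try u_k = A + B·r^k with r = q/p = (4/7)/(3/7) = 4/3. Substitution satisfies the recurrence; boundary conditions give:
  u_k = (1 − r^k) / (1 − r^N) = (1 − (4/3)^2) / (1 − (4/3)^11) = 137781/4017157.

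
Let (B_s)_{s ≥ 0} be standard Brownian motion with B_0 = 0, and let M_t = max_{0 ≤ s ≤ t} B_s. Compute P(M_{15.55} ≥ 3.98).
P(M_{15.55} ≥ 3.98) = 2·P(B_{15.55} ≥ 3.98) = 2(1 − Φ(3.98/√15.55)) ≈ 0.3128

By the reflection principle for Brownian motion, P(M_t ≥ a) = 2 · P(B_t ≥ a) for a ≥ 0. Since B_t ~ N(0, t), P(B_t ≥ 3.98) = 1 − Φ(3.98/√t) = 1 − Φ(3.98/√15.55) = 1 − Φ(1.0093). So
  P(M_{15.55} ≥ 3.98) = 2(1 − Φ(1.0093)) ≈ 0.3128.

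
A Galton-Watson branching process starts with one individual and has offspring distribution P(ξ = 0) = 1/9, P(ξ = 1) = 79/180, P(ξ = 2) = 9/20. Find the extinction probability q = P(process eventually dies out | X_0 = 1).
q = 20/81

The pgf is f(s) = 1/9 + 79/180·s + 9/20·s². The extinction probability q is the smallest fixed point of f in [0, 1]. Setting s = f(s):
  9/20·s² + (79/180 − 1)·s + 1/9 = 0
  9/20·s² − (1/9 + 9/20)·s + 1/9 = 0
which factors as (s − 1)·(9/20·s − 1/9) = 0, giving roots s = 1 and s = (1/9)/(9/20) = 20/81.
Mean offspring μ = 79/180 + 2·9/20 = 241/180 > 1 (supercritical), so q < 1. The extinction probability is the smaller root: q = (1/9)/(9/20) = 20/81.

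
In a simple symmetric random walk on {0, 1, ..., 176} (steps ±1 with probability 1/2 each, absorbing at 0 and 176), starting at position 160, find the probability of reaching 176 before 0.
P(hit 176 before 0) = 160/176 = 10/11

Let u_k = P(hit 176 before 0 | start at k). Then u_0 = 0, u_176 = 1, and u_k = u_{k-1}/2 + u_{k+1}/2 for 1 ≤ k ≤ 175. This harmonic recurrence is solved by u_k = k/176, giving u_160 = 160/176 = 10/11.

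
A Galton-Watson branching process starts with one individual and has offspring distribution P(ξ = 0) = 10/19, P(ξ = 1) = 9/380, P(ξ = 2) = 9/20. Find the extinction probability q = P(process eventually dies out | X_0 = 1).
q = 1

Mean offspring μ = 0·10/19 + 1·9/380 + 2·9/20 = 351/380 ≤ 1. For μ ≤ 1 with offspring not concentrated at 1, the Galton-Watson process goes extinct almost surely, so q = 1.
(Algebraic check: The pgf is f(s) = 10/19 + 9/380·s + 9/20·s². The extinction probability q is the smallest fixed point of f in [0, 1]. Setting s = f(s):
  9/20·s² + (9/380 − 1)·s + 10/19 = 0
  9/20·s² − (10/19 + 9/20)·s + 10/19 = 0
which factors as (s − 1)·(9/20·s − 10/19) = 0, giving roots s = 1 and s = (10/19)/(9/20) = 200/171. Since 200/171 ≥ 1, the smallest root in [0, 1] is s = 1.)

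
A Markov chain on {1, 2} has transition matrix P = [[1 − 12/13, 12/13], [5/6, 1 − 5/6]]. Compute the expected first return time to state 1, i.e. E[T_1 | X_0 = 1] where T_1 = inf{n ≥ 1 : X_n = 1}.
E[T_1 | X_0 = 1] = 1/π_1 = 137/65

For an irreducible recurrent Markov chain with stationary distribution π, E[T_i | X_0 = i] = 1/π_i (Kac's formula). Here π_1 = (5/6)/(12/13 + 5/6) = (5/6)/(137/78) = 65/137, so E[T_1 | X_0 = 1] = 1/π_1 = (12/13 + 5/6)/(5/6) = (137/78)/(5/6) = 137/65.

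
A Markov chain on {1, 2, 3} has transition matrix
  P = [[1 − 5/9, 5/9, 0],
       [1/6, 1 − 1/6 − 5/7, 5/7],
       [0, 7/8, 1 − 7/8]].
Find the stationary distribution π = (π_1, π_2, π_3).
π = (147/1037, 490/1037, 400/1037)

This is a birth-death chain on three states, which satisfies detailed balance: π_1 · P_{12} = π_2 · P_{21} and π_2 · P_{23} = π_3 · P_{32}.
From π_1 · 5/9 = π_2 · 1/6: π_2/π_1 = (5/9)/(1/6) = 10/3.
From π_2 · 5/7 = π_3 · 7/8: π_3/π_2 = (5/7)/(7/8) = 40/49.
Take π_1 proportional to 1; then unnormalized π = (1, 10/3, 400/147). Normalize by dividing by the sum 1037/147:
  π = (147/1037, 490/1037, 400/1037).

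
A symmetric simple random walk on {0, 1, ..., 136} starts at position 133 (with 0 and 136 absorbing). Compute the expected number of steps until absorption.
E[τ | X_0 = 133] = 399

Let v_k = E[τ | X_0 = k]. Boundary: v_0 = v_136 = 0. Recurrence: v_k = 1 + (v_{k-1} + v_{k+1})/2 for 1 ≤ k ≤ 135. The particular solution to v_k − (v_{k-1} + v_{k+1})/2 = 1 is v_k = −k^2. Adding homogeneous solution A + B k and matching boundaries gives v_k = k (136 − k). Substituting k = 133: v_133 = 133 · 3 = 399.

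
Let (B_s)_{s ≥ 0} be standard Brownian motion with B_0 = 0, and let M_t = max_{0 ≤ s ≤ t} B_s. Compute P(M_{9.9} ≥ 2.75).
P(M_{9.9} ≥ 2.75) = 2·P(B_{9.9} ≥ 2.75) = 2(1 − Φ(2.75/√9.9)) ≈ 0.3821

By the reflection principle for Brownian motion, P(M_t ≥ a) = 2 · P(B_t ≥ a) for a ≥ 0. Since B_t ~ N(0, t), P(B_t ≥ 2.75) = 1 − Φ(2.75/√t) = 1 − Φ(2.75/√9.9) = 1 − Φ(0.8740). So
  P(M_{9.9} ≥ 2.75) = 2(1 − Φ(0.8740)) ≈ 0.3821.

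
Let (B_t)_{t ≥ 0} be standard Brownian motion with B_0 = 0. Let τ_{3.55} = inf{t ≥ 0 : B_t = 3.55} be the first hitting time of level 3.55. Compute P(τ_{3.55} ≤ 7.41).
P(τ_{3.55} ≤ 7.41) = 2(1 − Φ(3.55/√7.41)) = 2(1 − Φ(1.3041)) ≈ 0.1922

By the reflection principle for standard BM, P(τ_b ≤ t) = 2 · P(B_t ≥ b). Since B_t ~ N(0, t), P(B_t ≥ 3.55) = 1 − Φ(3.55/√t) = 1 − Φ(3.55/√7.41) = 1 − Φ(1.3041) ≈ 0.09610. Doubling: P(τ_{3.55} ≤ 7.41) ≈ 2 · 0.09610 = 0.19220 ≈ 0.1922.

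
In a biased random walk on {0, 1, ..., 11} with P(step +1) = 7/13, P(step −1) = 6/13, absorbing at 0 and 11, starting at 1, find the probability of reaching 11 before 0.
P(hit 11 before 0) = (1 − (6/7)^1) / (1 − (6/7)^11) = 282475249/1614529687

Let u_k denote P(reach 11 before 0 | start at k). Boundary: u_0 = 0, u_11 = 1. Recurrence: u_k = 7/13·u_{k+1} + 6/13·u_{k-1} for 1 ≤ k ≤ 10. Try u_k = A + B·r^k with r = q/p = (6/13)/(7/13) = 6/7. Substitution satisfies the recurrence; boundary conditions give:
  u_k = (1 − r^k) / (1 − r^N) = (1 − (6/7)^1) / (1 − (6/7)^11) = 282475249/1614529687.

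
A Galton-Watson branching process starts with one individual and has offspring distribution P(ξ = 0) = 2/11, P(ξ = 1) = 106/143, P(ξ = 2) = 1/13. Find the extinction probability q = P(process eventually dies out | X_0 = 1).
q = 1

Mean offspring μ = 0·2/11 + 1·106/143 + 2·1/13 = 128/143 ≤ 1. For μ ≤ 1 with offspring not concentrated at 1, the Galton-Watson process goes extinct almost surely, so q = 1.
(Algebraic check: The pgf is f(s) = 2/11 + 106/143·s + 1/13·s². The extinction probability q is the smallest fixed point of f in [0, 1]. Setting s = f(s):
  1/13·s² + (106/143 − 1)·s + 2/11 = 0
  1/13·s² − (2/11 + 1/13)·s + 2/11 = 0
which factors as (s − 1)·(1/13·s − 2/11) = 0, giving roots s = 1 and s = (2/11)/(1/13) = 26/11. Since 26/11 ≥ 1, the smallest root in [0, 1] is s = 1.)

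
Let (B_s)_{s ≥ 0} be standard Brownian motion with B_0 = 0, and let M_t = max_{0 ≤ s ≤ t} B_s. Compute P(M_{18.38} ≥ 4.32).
P(M_{18.38} ≥ 4.32) = 2·P(B_{18.38} ≥ 4.32) = 2(1 − Φ(4.32/√18.38)) ≈ 0.3136

By the reflection principle for Brownian motion, P(M_t ≥ a) = 2 · P(B_t ≥ a) for a ≥ 0. Since B_t ~ N(0, t), P(B_t ≥ 4.32) = 1 − Φ(4.32/√t) = 1 − Φ(4.32/√18.38) = 1 − Φ(1.0077). So
  P(M_{18.38} ≥ 4.32) = 2(1 − Φ(1.0077)) ≈ 0.3136.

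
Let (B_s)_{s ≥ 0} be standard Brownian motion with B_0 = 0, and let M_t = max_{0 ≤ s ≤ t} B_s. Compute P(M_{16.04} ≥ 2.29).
P(M_{16.04} ≥ 2.29) = 2·P(B_{16.04} ≥ 2.29) = 2(1 − Φ(2.29/√16.04)) ≈ 0.5675

By the reflection principle for Brownian motion, P(M_t ≥ a) = 2 · P(B_t ≥ a) for a ≥ 0. Since B_t ~ N(0, t), P(B_t ≥ 2.29) = 1 − Φ(2.29/√t) = 1 − Φ(2.29/√16.04) = 1 − Φ(0.5718). So
  P(M_{16.04} ≥ 2.29) = 2(1 − Φ(0.5718)) ≈ 0.5675.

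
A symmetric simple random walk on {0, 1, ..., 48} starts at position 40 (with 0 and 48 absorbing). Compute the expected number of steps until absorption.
E[τ | X_0 = 40] = 320

Let v_k = E[τ | X_0 = k]. Boundary: v_0 = v_48 = 0. Recurrence: v_k = 1 + (v_{k-1} + v_{k+1})/2 for 1 ≤ k ≤ 47. The particular solution to v_k − (v_{k-1} + v_{k+1})/2 = 1 is v_k = −k^2. Adding homogeneous solution A + B k and matching boundaries gives v_k = k (48 − k). Substituting k = 40: v_40 = 40 · 8 = 320.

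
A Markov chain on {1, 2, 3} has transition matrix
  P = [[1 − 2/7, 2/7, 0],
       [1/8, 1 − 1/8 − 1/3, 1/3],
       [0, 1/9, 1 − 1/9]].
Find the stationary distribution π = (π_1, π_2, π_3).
π = (7/71, 16/71, 48/71)

This is a birth-death chain on three states, which satisfies detailed balance: π_1 · P_{12} = π_2 · P_{21} and π_2 · P_{23} = π_3 · P_{32}.
From π_1 · 2/7 = π_2 · 1/8: π_2/π_1 = (2/7)/(1/8) = 16/7.
From π_2 · 1/3 = π_3 · 1/9: π_3/π_2 = (1/3)/(1/9) = 3.
Take π_1 proportional to 1; then unnormalized π = (1, 16/7, 48/7). Normalize by dividing by the sum 71/7:
  π = (7/71, 16/71, 48/71).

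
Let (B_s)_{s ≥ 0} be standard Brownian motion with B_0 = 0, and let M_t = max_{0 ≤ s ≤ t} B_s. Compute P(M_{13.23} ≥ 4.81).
P(M_{13.23} ≥ 4.81) = 2·P(B_{13.23} ≥ 4.81) = 2(1 − Φ(4.81/√13.23)) ≈ 0.1860

By the reflection principle for Brownian motion, P(M_t ≥ a) = 2 · P(B_t ≥ a) for a ≥ 0. Since B_t ~ N(0, t), P(B_t ≥ 4.81) = 1 − Φ(4.81/√t) = 1 − Φ(4.81/√13.23) = 1 − Φ(1.3224). So
  P(M_{13.23} ≥ 4.81) = 2(1 − Φ(1.3224)) ≈ 0.1860.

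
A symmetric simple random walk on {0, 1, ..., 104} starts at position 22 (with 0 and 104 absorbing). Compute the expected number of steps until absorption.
E[τ | X_0 = 22] = 1804

Let v_k = E[τ | X_0 = k]. Boundary: v_0 = v_104 = 0. Recurrence: v_k = 1 + (v_{k-1} + v_{k+1})/2 for 1 ≤ k ≤ 103. The particular solution to v_k − (v_{k-1} + v_{k+1})/2 = 1 is v_k = −k^2. Adding homogeneous solution A + B k and matching boundaries gives v_k = k (104 − k). Substituting k = 22: v_22 = 22 · 82 = 1804.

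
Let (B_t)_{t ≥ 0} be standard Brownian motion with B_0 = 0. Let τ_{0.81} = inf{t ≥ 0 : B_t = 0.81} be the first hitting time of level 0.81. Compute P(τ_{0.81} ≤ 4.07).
P(τ_{0.81} ≤ 4.07) = 2(1 − Φ(0.81/√4.07)) = 2(1 − Φ(0.4015)) ≈ 0.6881

By the reflection principle for standard BM, P(τ_b ≤ t) = 2 · P(B_t ≥ b). Since B_t ~ N(0, t), P(B_t ≥ 0.81) = 1 − Φ(0.81/√t) = 1 − Φ(0.81/√4.07) = 1 − Φ(0.4015) ≈ 0.34403. Doubling: P(τ_{0.81} ≤ 4.07) ≈ 2 · 0.34403 = 0.68806 ≈ 0.6881.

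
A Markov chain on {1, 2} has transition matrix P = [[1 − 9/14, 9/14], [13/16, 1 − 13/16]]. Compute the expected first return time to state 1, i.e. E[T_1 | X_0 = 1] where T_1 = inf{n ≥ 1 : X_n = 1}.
E[T_1 | X_0 = 1] = 1/π_1 = 163/91

For an irreducible recurrent Markov chain with stationary distribution π, E[T_i | X_0 = i] = 1/π_i (Kac's formula). Here π_1 = (13/16)/(9/14 + 13/16) = (13/16)/(163/112) = 91/163, so E[T_1 | X_0 = 1] = 1/π_1 = (9/14 + 13/16)/(13/16) = (163/112)/(13/16) = 163/91.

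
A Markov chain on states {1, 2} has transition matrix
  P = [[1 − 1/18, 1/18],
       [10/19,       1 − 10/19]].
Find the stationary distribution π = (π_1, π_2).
π_1 = 180/199, π_2 = 19/199

Solve πP = π with π_1 + π_2 = 1. From πP = π: π_1 · (1 − 1/18) + π_2 · 10/19 = π_1 ⇒ π_2 · 10/19 = π_1 · 1/18 ⇒ π_2/π_1 = (1/18)/(10/19) = 19/180. Together with π_1 + π_2 = 1:
  π_1 = (10/19)/(1/18 + 10/19) = (10/19)/(199/342) = 180/199,
  π_2 = (1/18)/(1/18 + 10/19) = (1/18)/(199/342) = 19/199.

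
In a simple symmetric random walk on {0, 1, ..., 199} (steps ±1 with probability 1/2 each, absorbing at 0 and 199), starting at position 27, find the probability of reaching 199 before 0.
P(hit 199 before 0) = 27/199

Let u_k = P(hit 199 before 0 | start at k). Then u_0 = 0, u_199 = 1, and u_k = u_{k-1}/2 + u_{k+1}/2 for 1 ≤ k ≤ 198. This harmonic recurrence is solved by u_k = k/199, giving u_27 = 27/199.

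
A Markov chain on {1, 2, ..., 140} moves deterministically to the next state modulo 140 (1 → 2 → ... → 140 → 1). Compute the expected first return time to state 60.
E[T_60 | X_0 = 60] = 140

The chain cycles deterministically, so starting at state 60 it returns in exactly 140 steps. Equivalently, the stationary distribution is uniform π_j = 1/140 for every state j, so by Kac's formula E[T_60] = 1/π_60 = 140.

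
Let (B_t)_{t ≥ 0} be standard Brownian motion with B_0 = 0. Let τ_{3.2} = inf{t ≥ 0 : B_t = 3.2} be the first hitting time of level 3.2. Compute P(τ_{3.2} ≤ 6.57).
P(τ_{3.2} ≤ 6.57) = 2(1 − Φ(3.2/√6.57)) = 2(1 − Φ(1.2484)) ≈ 0.2119

By the reflection principle for standard BM, P(τ_b ≤ t) = 2 · P(B_t ≥ b). Since B_t ~ N(0, t), P(B_t ≥ 3.2) = 1 − Φ(3.2/√t) = 1 − Φ(3.2/√6.57) = 1 − Φ(1.2484) ≈ 0.10594. Doubling: P(τ_{3.2} ≤ 6.57) ≈ 2 · 0.10594 = 0.21188 ≈ 0.2119.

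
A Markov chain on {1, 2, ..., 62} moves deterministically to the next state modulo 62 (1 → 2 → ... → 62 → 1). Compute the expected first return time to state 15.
E[T_15 | X_0 = 15] = 62

The chain cycles deterministically, so starting at state 15 it returns in exactly 62 steps. Equivalently, the stationary distribution is uniform π_j = 1/62 for every state j, so by Kac's formula E[T_15] = 1/π_15 = 62.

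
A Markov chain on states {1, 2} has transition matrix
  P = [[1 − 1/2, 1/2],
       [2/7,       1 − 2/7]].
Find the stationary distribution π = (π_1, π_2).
π_1 = 4/11, π_2 = 7/11

Solve πP = π with π_1 + π_2 = 1. From πP = π: π_1 · (1 − 1/2) + π_2 · 2/7 = π_1 ⇒ π_2 · 2/7 = π_1 · 1/2 ⇒ π_2/π_1 = (1/2)/(2/7) = 7/4. Together with π_1 + π_2 = 1:
  π_1 = (2/7)/(1/2 + 2/7) = (2/7)/(11/14) = 4/11,
  π_2 = (1/2)/(1/2 + 2/7) = (1/2)/(11/14) = 7/11.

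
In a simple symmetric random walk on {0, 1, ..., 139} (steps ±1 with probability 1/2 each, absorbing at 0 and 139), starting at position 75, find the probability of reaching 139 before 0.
P(hit 139 before 0) = 75/139

Let u_k = P(hit 139 before 0 | start at k). Then u_0 = 0, u_139 = 1, and u_k = u_{k-1}/2 + u_{k+1}/2 for 1 ≤ k ≤ 138. This harmonic recurrence is solved by u_k = k/139, giving u_75 = 75/139.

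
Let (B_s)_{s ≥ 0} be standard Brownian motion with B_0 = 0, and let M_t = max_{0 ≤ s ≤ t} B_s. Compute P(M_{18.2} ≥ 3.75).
P(M_{18.2} ≥ 3.75) = 2·P(B_{18.2} ≥ 3.75) = 2(1 − Φ(3.75/√18.2)) ≈ 0.3794

By the reflection principle for Brownian motion, P(M_t ≥ a) = 2 · P(B_t ≥ a) for a ≥ 0. Since B_t ~ N(0, t), P(B_t ≥ 3.75) = 1 − Φ(3.75/√t) = 1 − Φ(3.75/√18.2) = 1 − Φ(0.8790). So
  P(M_{18.2} ≥ 3.75) = 2(1 − Φ(0.8790)) ≈ 0.3794.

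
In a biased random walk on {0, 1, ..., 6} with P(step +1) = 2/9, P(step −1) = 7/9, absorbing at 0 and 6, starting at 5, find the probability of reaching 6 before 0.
P(hit 6 before 0) = (1 − (7/2)^5) / (1 − (7/2)^6) = 6710/23517

Let u_k denote P(reach 6 before 0 | start at k). Boundary: u_0 = 0, u_6 = 1. Recurrence: u_k = 2/9·u_{k+1} + 7/9·u_{k-1} for 1 ≤ k ≤ 5. Try u_k = A + B·r^k with r = q/p = (7/9)/(2/9) = 7/2. Substitution satisfies the recurrence; boundary conditions give:
  u_k = (1 − r^k) / (1 − r^N) = (1 − (7/2)^5) / (1 − (7/2)^6) = 6710/23517.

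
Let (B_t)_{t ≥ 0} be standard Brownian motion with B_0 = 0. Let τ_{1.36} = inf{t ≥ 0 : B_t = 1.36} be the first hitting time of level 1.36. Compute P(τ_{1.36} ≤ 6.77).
P(τ_{1.36} ≤ 6.77) = 2(1 − Φ(1.36/√6.77)) = 2(1 − Φ(0.5227)) ≈ 0.6012

By the reflection principle for standard BM, P(τ_b ≤ t) = 2 · P(B_t ≥ b). Since B_t ~ N(0, t), P(B_t ≥ 1.36) = 1 − Φ(1.36/√t) = 1 − Φ(1.36/√6.77) = 1 − Φ(0.5227) ≈ 0.30059. Doubling: P(τ_{1.36} ≤ 6.77) ≈ 2 · 0.30059 = 0.60118 ≈ 0.6012.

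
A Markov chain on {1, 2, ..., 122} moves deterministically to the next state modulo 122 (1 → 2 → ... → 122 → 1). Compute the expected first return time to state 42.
E[T_42 | X_0 = 42] = 122

The chain cycles deterministically, so starting at state 42 it returns in exactly 122 steps. Equivalently, the stationary distribution is uniform π_j = 1/122 for every state j, so by Kac's formula E[T_42] = 1/π_42 = 122.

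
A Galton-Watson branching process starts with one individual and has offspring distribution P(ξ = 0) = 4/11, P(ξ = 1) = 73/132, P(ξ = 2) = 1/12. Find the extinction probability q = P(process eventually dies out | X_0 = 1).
q = 1

Mean offspring μ = 0·4/11 + 1·73/132 + 2·1/12 = 95/132 ≤ 1. For μ ≤ 1 with offspring not concentrated at 1, the Galton-Watson process goes extinct almost surely, so q = 1.
(Algebraic check: The pgf is f(s) = 4/11 + 73/132·s + 1/12·s². The extinction probability q is the smallest fixed point of f in [0, 1]. Setting s = f(s):
  1/12·s² + (73/132 − 1)·s + 4/11 = 0
  1/12·s² − (4/11 + 1/12)·s + 4/11 = 0
which factors as (s − 1)·(1/12·s − 4/11) = 0, giving roots s = 1 and s = (4/11)/(1/12) = 48/11. Since 48/11 ≥ 1, the smallest root in [0, 1] is s = 1.)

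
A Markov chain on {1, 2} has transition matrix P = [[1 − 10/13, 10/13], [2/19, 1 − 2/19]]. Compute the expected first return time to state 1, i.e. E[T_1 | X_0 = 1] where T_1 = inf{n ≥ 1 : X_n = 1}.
E[T_1 | X_0 = 1] = 1/π_1 = 108/13

For an irreducible recurrent Markov chain with stationary distribution π, E[T_i | X_0 = i] = 1/π_i (Kac's formula). Here π_1 = (2/19)/(10/13 + 2/19) = (2/19)/(216/247) = 13/108, so E[T_1 | X_0 = 1] = 1/π_1 = (10/13 + 2/19)/(2/19) = (216/247)/(2/19) = 108/13.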